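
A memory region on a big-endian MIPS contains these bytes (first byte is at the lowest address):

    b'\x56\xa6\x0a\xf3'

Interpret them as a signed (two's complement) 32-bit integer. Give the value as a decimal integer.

1453722355

Big-endian: lowest address holds the most-significant byte.
The bytes are already most-significant first: 0x56A60AF3.
0x56A60AF3 = 1453722355.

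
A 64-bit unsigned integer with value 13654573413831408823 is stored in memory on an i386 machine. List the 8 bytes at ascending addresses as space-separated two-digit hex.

B7 FC E9 C2 2C CA 7E BD

13654573413831408823 in hexadecimal, padded to 64 bits, is 0xBD7ECA2CC2E9FCB7.
Split into bytes (most-significant first): BD 7E CA 2C C2 E9 FC B7.
Little-endian: lowest address holds the least-significant byte.
So at ascending addresses the bytes are B7 FC E9 C2 2C CA 7E BD.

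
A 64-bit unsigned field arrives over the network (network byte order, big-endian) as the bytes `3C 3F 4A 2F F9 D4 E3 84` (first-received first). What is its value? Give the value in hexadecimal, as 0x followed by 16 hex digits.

0x3C3F4A2FF9D4E384

In big-endian order the high byte comes first in memory.
The bytes are already most-significant first: 0x3C3F4A2FF9D4E384.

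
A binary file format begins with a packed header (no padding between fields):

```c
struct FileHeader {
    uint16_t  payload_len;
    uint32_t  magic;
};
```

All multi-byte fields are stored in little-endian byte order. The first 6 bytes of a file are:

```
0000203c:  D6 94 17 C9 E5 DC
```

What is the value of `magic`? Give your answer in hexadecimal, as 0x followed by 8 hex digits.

0xDCE5C917

`magic` follows `payload_len` (2 bytes), so it starts at byte offset 2 and occupies 4 bytes.
Bytes at offsets 2..5: 17 C9 E5 DC.
In little-endian order the low byte comes first in memory.
Reassemble most-significant byte first: DC E5 C9 17 → 0xDCE5C917.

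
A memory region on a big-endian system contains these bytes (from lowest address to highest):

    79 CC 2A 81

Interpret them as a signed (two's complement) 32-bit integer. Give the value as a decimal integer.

Big-endian stores the most-significant byte at the lowest address.
The bytes are already most-significant first: 0x79CC2A81.
0x79CC2A81 = 2043423361.

2043423361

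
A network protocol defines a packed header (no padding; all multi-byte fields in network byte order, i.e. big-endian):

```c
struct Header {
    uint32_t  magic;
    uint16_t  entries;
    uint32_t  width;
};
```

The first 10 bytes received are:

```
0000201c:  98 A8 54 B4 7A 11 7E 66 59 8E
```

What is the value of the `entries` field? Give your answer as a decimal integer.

31249

`entries` follows `magic` (4 bytes), so it starts at byte offset 4 and occupies 2 bytes.
Bytes at offsets 4..5: 7A 11.
Big-endian stores the most-significant byte at the lowest address.
The bytes are already most-significant first: 0x7A11.
0x7A11 = 31249.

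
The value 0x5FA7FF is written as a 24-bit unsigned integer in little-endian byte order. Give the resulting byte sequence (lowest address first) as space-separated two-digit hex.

FF A7 5F

Split into bytes (most-significant first): 5F A7 FF.
Little-endian: lowest address holds the least-significant byte.
So at ascending addresses the bytes are FF A7 5F.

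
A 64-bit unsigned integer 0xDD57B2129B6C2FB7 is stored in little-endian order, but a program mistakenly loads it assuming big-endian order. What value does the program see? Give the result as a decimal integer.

13199888446135621597

Stored little-endian, the bytes at ascending addresses are B7 2F 6C 9B 12 B2 57 DD.
Read back as big-endian, the last byte is least significant, giving 0xB72F6C9B12B257DD.
0xB72F6C9B12B257DD = 13199888446135621597.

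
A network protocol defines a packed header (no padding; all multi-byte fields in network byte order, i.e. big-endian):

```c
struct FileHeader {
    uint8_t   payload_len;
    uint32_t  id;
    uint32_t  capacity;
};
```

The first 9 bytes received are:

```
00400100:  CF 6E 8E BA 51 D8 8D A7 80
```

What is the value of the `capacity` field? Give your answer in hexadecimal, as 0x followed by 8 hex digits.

`capacity` follows `payload_len` (1 B), `id` (4 B), so it starts at offset 1 + 4 = 5 and occupies 4 bytes.
Bytes at offsets 5..8: D8 8D A7 80.
Big-endian stores the most-significant byte at the lowest address.
The bytes are already most-significant first: 0xD88DA780.

0xD88DA780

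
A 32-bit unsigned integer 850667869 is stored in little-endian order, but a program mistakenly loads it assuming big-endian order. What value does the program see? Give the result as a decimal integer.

1563014194

850667869 in 32-bit hexadecimal is 0x32B4295D.
Stored little-endian, the bytes at ascending addresses are 5D 29 B4 32.
Read back as big-endian, the last byte is least significant, giving 0x5D29B432.
0x5D29B432 = 1563014194.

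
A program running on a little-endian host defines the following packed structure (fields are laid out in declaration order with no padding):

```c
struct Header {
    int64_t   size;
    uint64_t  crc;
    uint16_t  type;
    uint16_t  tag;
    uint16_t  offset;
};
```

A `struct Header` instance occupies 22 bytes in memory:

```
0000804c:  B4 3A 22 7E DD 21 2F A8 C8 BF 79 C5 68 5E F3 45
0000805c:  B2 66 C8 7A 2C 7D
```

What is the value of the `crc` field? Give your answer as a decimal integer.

5040476212040417224

`crc` follows `size` (8 bytes), so it starts at byte offset 8 and occupies 8 bytes.
Bytes at offsets 8..15: C8 BF 79 C5 68 5E F3 45.
In little-endian order the low byte comes first in memory.
Reassemble most-significant byte first: 45 F3 5E 68 C5 79 BF C8 → 0x45F35E68C579BFC8.
0x45F35E68C579BFC8 = 5040476212040417224.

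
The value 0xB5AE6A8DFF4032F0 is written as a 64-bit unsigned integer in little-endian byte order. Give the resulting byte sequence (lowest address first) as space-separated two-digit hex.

F0 32 40 FF 8D 6A AE B5

Split into bytes (most-significant first): B5 AE 6A 8D FF 40 32 F0.
In little-endian order the low byte comes first in memory.
So at ascending addresses the bytes are F0 32 40 FF 8D 6A AE B5.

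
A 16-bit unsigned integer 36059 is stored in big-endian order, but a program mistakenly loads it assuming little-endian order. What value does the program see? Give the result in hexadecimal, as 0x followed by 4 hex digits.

0xDB8C

36059 in 16-bit hexadecimal is 0x8CDB.
Stored big-endian, the bytes at ascending addresses are 8C DB.
Read back as little-endian, the first byte is least significant, giving 0xDB8C.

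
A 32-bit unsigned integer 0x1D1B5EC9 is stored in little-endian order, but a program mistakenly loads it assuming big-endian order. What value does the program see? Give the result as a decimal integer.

Stored little-endian, the bytes at ascending addresses are C9 5E 1B 1D.
Read back as big-endian, the last byte is least significant, giving 0xC95E1B1D.
0xC95E1B1D = 3378387741.

3378387741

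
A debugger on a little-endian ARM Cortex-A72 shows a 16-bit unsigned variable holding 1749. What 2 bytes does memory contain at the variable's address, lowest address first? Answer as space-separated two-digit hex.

D5 06

1749 in hexadecimal, padded to 16 bits, is 0x06D5.
Split into bytes (most-significant first): 06 D5.
Little-endian: lowest address holds the least-significant byte.
So at ascending addresses the bytes are D5 06.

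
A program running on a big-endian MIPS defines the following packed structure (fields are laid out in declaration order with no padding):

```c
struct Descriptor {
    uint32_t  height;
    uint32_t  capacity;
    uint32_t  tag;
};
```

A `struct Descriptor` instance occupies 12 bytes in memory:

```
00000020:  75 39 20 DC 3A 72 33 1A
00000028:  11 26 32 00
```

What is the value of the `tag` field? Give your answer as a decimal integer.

`tag` follows `height` (4 B), `capacity` (4 B), so it starts at offset 4 + 4 = 8 and occupies 4 bytes.
Bytes at offsets 8..11: 11 26 32 00.
Big-endian: lowest address holds the most-significant byte.
The bytes are already most-significant first: 0x11263200.
0x11263200 = 287715840.

287715840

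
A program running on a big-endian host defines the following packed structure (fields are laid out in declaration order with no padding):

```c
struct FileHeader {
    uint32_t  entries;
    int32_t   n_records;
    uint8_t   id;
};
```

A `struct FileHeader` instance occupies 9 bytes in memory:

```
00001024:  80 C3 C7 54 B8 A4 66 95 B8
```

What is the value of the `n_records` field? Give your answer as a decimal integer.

-1197185387

`n_records` follows `entries` (4 bytes), so it starts at byte offset 4 and occupies 4 bytes.
Bytes at offsets 4..7: B8 A4 66 95.
Big-endian stores the most-significant byte at the lowest address.
The bytes are already most-significant first: 0xB8A46695.
Top bit is set, so as a signed 32-bit value this is 0xB8A46695 − 2^32 = -1197185387.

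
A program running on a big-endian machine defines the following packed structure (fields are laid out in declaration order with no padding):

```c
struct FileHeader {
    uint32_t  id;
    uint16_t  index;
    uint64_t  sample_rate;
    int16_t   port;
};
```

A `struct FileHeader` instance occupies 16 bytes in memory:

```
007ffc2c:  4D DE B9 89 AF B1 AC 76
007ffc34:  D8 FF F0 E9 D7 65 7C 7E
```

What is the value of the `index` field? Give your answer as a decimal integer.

`index` follows `id` (4 bytes), so it starts at byte offset 4 and occupies 2 bytes.
Bytes at offsets 4..5: AF B1.
Big-endian stores the most-significant byte at the lowest address.
The bytes are already most-significant first: 0xAFB1.
0xAFB1 = 44977.

44977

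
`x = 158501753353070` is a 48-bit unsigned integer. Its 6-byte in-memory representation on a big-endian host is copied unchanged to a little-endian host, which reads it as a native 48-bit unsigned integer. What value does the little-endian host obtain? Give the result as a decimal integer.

158501753353070 in 48-bit hexadecimal is 0x902810B4736E.
Stored big-endian, the bytes at ascending addresses are 90 28 10 B4 73 6E.
Read back as little-endian, the first byte is least significant, giving 0x6E73B4102890.
0x6E73B4102890 = 121443221252240.

121443221252240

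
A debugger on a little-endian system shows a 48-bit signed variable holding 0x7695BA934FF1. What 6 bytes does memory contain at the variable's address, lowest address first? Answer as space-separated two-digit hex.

Split into bytes (most-significant first): 76 95 BA 93 4F F1.
Little-endian: lowest address holds the least-significant byte.
So at ascending addresses the bytes are F1 4F 93 BA 95 76.

F1 4F 93 BA 95 76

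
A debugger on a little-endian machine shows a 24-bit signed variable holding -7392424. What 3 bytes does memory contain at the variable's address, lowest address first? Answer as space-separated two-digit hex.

58 33 8F

Two's complement of -7392424 in 24 bits: 7392424 = 0x70CCA8; invert → 0x8F3357; add 1 → 0x8F3358.
Split into bytes (most-significant first): 8F 33 58.
Little-endian stores the least-significant byte at the lowest address.
So at ascending addresses the bytes are 58 33 8F.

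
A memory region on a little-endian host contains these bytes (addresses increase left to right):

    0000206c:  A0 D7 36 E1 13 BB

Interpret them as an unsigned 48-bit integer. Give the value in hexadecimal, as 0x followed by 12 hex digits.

Little-endian: lowest address holds the least-significant byte.
Reassemble most-significant byte first: BB 13 E1 36 D7 A0 → 0xBB13E136D7A0.

0xBB13E136D7A0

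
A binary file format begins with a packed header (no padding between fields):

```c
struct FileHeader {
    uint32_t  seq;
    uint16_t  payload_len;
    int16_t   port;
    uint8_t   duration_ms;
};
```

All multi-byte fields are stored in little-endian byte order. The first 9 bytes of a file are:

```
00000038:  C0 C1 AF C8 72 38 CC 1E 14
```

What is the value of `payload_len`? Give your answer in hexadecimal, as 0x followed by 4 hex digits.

`payload_len` follows `seq` (4 bytes), so it starts at byte offset 4 and occupies 2 bytes.
Bytes at offsets 4..5: 72 38.
Little-endian stores the least-significant byte at the lowest address.
Reassemble most-significant byte first: 38 72 → 0x3872.

0x3872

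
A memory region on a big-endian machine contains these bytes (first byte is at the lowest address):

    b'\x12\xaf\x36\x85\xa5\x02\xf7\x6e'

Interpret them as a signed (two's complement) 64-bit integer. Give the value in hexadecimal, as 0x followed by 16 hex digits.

Big-endian stores the most-significant byte at the lowest address.
The bytes are already most-significant first: 0x12AF3685A502F76E.

0x12AF3685A502F76E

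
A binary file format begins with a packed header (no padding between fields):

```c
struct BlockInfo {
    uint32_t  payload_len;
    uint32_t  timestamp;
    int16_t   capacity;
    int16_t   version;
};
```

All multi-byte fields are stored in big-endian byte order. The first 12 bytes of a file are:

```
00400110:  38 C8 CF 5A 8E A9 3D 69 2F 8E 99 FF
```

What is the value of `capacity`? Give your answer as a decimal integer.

12174

`capacity` follows `payload_len` (4 B), `timestamp` (4 B), so it starts at offset 4 + 4 = 8 and occupies 2 bytes.
Bytes at offsets 8..9: 2F 8E.
In big-endian order the high byte comes first in memory.
The bytes are already most-significant first: 0x2F8E.
0x2F8E = 12174.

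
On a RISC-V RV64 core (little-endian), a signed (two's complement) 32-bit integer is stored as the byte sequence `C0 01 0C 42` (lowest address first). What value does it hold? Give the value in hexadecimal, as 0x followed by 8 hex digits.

Little-endian: lowest address holds the least-significant byte.
Reassemble most-significant byte first: 42 0C 01 C0 → 0x420C01C0.

0x420C01C0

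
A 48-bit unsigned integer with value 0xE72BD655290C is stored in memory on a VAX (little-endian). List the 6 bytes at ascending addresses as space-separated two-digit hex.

Split into bytes (most-significant first): E7 2B D6 55 29 0C.
Little-endian stores the least-significant byte at the lowest address.
So at ascending addresses the bytes are 0C 29 55 D6 2B E7.

0C 29 55 D6 2B E7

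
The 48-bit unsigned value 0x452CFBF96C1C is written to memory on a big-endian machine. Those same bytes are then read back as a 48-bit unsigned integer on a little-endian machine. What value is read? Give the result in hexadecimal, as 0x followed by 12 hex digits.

0x1C6CF9FB2C45

Stored big-endian, the bytes at ascending addresses are 45 2C FB F9 6C 1C.
Read back as little-endian, the first byte is least significant, giving 0x1C6CF9FB2C45.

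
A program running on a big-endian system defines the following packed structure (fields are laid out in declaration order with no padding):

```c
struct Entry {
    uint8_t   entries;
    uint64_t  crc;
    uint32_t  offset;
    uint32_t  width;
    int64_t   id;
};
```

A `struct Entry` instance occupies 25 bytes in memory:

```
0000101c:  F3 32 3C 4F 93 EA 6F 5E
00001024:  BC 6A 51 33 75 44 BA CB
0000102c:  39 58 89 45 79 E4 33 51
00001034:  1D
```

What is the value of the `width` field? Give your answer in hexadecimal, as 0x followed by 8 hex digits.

0x44BACB39

`width` follows `entries` (1 B), `crc` (8 B), `offset` (4 B), so it starts at offset 1 + 8 + 4 = 13 and occupies 4 bytes.
Bytes at offsets 13..16: 44 BA CB 39.
In big-endian order the high byte comes first in memory.
The bytes are already most-significant first: 0x44BACB39.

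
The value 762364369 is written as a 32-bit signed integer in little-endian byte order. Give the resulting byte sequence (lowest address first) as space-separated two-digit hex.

D1 C1 70 2D

762364369 in hexadecimal, padded to 32 bits, is 0x2D70C1D1.
Split into bytes (most-significant first): 2D 70 C1 D1.
In little-endian order the low byte comes first in memory.
So at ascending addresses the bytes are D1 C1 70 2D.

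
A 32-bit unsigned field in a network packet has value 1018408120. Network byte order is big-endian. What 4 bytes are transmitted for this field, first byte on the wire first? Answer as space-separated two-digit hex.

3C B3 AC B8

1018408120 in hexadecimal, padded to 32 bits, is 0x3CB3ACB8.
Split into bytes (most-significant first): 3C B3 AC B8.
Big-endian stores the most-significant byte at the lowest address.
So the memory order matches the most-significant-first order: 3C B3 AC B8.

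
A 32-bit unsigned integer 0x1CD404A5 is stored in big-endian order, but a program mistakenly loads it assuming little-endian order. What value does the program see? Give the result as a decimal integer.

Stored big-endian, the bytes at ascending addresses are 1C D4 04 A5.
Read back as little-endian, the first byte is least significant, giving 0xA504D41C.
0xA504D41C = 2768557084.

2768557084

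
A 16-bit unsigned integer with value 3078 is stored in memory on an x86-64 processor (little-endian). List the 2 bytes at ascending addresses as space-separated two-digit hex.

3078 in hexadecimal, padded to 16 bits, is 0x0C06.
Split into bytes (most-significant first): 0C 06.
Little-endian: lowest address holds the least-significant byte.
So at ascending addresses the bytes are 06 0C.

06 0C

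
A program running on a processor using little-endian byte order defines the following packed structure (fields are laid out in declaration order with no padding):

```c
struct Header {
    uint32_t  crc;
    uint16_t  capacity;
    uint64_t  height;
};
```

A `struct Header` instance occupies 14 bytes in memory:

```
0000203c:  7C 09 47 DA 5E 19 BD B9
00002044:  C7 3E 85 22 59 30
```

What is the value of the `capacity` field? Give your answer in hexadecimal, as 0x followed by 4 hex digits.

0x195E

`capacity` follows `crc` (4 bytes), so it starts at byte offset 4 and occupies 2 bytes.
Bytes at offsets 4..5: 5E 19.
Little-endian: lowest address holds the least-significant byte.
Reassemble most-significant byte first: 19 5E → 0x195E.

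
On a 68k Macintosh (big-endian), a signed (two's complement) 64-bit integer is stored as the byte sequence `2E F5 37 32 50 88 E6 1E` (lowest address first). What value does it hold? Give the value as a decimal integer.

3383671384277837342

Big-endian stores the most-significant byte at the lowest address.
The bytes are already most-significant first: 0x2EF537325088E61E.
0x2EF537325088E61E = 3383671384277837342.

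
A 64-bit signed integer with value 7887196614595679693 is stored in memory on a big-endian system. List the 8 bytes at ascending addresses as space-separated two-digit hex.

6D 74 F3 88 66 A3 95 CD

7887196614595679693 in hexadecimal, padded to 64 bits, is 0x6D74F38866A395CD.
Split into bytes (most-significant first): 6D 74 F3 88 66 A3 95 CD.
Big-endian stores the most-significant byte at the lowest address.
So the memory order matches the most-significant-first order: 6D 74 F3 88 66 A3 95 CD.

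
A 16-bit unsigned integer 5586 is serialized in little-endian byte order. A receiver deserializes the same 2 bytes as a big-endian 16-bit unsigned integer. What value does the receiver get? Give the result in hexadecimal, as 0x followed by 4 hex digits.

5586 in 16-bit hexadecimal is 0x15D2.
Stored little-endian, the bytes at ascending addresses are D2 15.
Read back as big-endian, the last byte is least significant, giving 0xD215.

0xD215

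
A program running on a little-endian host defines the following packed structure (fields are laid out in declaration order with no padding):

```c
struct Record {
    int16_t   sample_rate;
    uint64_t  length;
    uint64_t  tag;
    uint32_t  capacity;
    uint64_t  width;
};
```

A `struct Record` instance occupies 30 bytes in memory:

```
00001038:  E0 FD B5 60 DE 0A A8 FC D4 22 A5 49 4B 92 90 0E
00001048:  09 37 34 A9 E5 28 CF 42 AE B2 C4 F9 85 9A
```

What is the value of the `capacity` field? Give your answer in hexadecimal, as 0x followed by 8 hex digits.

0x28E5A934

`capacity` follows `sample_rate` (2 B), `length` (8 B), `tag` (8 B), so it starts at offset 2 + 8 + 8 = 18 and occupies 4 bytes.
Bytes at offsets 18..21: 34 A9 E5 28.
In little-endian order the low byte comes first in memory.
Reassemble most-significant byte first: 28 E5 A9 34 → 0x28E5A934.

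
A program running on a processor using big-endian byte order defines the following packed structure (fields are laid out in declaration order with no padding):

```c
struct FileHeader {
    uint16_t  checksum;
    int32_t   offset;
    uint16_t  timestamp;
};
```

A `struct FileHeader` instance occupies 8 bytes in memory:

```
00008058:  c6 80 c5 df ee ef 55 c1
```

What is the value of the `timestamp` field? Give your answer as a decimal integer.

21953

`timestamp` follows `checksum` (2 B), `offset` (4 B), so it starts at offset 2 + 4 = 6 and occupies 2 bytes.
Bytes at offsets 6..7: 55 C1.
In big-endian order the high byte comes first in memory.
The bytes are already most-significant first: 0x55C1.
0x55C1 = 21953.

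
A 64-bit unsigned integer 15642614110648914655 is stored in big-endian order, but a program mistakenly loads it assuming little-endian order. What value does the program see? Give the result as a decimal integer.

15642614110648914655 in 64-bit hexadecimal is 0xD915BAA7CFBDD2DF.
Stored big-endian, the bytes at ascending addresses are D9 15 BA A7 CF BD D2 DF.
Read back as little-endian, the first byte is least significant, giving 0xDFD2BDCFA7BA15D9.
0xDFD2BDCFA7BA15D9 = 16128161915137037785.

16128161915137037785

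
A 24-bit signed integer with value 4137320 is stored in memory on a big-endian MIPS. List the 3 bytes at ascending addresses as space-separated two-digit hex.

3F 21 68

4137320 in hexadecimal, padded to 24 bits, is 0x3F2168.
Split into bytes (most-significant first): 3F 21 68.
Big-endian stores the most-significant byte at the lowest address.
So the memory order matches the most-significant-first order: 3F 21 68.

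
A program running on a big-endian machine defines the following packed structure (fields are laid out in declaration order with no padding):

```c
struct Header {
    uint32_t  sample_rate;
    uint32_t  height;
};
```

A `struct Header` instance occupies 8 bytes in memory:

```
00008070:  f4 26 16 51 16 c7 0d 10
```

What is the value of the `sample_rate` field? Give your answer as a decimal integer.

`sample_rate` is the first field, at byte offset 0, occupying 4 bytes.
Bytes at offsets 0..3: F4 26 16 51.
Big-endian: lowest address holds the most-significant byte.
The bytes are already most-significant first: 0xF4261651.
0xF4261651 = 4096136785.

4096136785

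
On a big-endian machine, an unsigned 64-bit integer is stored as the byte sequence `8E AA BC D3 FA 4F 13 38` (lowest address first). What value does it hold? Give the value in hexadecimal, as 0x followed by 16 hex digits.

0x8EAABCD3FA4F1338

Big-endian stores the most-significant byte at the lowest address.
The bytes are already most-significant first: 0x8EAABCD3FA4F1338.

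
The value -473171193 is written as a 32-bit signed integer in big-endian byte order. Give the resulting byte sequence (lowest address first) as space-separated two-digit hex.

E3 CB FB 07

Two's complement of -473171193 in 32 bits: 473171193 = 0x1C3404F9; invert → 0xE3CBFB06; add 1 → 0xE3CBFB07.
Split into bytes (most-significant first): E3 CB FB 07.
Big-endian stores the most-significant byte at the lowest address.
So the memory order matches the most-significant-first order: E3 CB FB 07.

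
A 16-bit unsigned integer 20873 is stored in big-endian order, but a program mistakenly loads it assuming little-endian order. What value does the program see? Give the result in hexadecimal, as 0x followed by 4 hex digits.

0x8951

20873 in 16-bit hexadecimal is 0x5189.
Stored big-endian, the bytes at ascending addresses are 51 89.
Read back as little-endian, the first byte is least significant, giving 0x8951.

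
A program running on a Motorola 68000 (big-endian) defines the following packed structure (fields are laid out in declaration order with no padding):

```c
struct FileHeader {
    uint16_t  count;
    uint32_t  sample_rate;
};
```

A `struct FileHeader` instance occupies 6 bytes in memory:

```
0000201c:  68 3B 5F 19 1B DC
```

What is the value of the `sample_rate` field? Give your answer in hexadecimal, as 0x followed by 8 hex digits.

`sample_rate` follows `count` (2 bytes), so it starts at byte offset 2 and occupies 4 bytes.
Bytes at offsets 2..5: 5F 19 1B DC.
Big-endian: lowest address holds the most-significant byte.
The bytes are already most-significant first: 0x5F191BDC.

0x5F191BDC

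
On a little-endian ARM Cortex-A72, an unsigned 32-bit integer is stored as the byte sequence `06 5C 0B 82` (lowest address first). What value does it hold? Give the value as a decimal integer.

2181782534

Little-endian stores the least-significant byte at the lowest address.
Reassemble most-significant byte first: 82 0B 5C 06 → 0x820B5C06.
0x820B5C06 = 2181782534.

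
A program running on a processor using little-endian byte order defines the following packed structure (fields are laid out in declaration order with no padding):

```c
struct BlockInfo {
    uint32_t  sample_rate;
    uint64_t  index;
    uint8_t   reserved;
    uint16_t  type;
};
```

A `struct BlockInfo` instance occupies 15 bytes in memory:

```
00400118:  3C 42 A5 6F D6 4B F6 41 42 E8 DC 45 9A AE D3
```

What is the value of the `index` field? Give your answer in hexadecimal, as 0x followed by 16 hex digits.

0x45DCE84241F64BD6

`index` follows `sample_rate` (4 bytes), so it starts at byte offset 4 and occupies 8 bytes.
Bytes at offsets 4..11: D6 4B F6 41 42 E8 DC 45.
In little-endian order the low byte comes first in memory.
Reassemble most-significant byte first: 45 DC E8 42 41 F6 4B D6 → 0x45DCE84241F64BD6.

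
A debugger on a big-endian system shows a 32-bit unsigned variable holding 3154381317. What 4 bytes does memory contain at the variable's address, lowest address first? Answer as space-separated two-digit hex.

3154381317 in hexadecimal, padded to 32 bits, is 0xBC040A05.
Split into bytes (most-significant first): BC 04 0A 05.
In big-endian order the high byte comes first in memory.
So the memory order matches the most-significant-first order: BC 04 0A 05.

BC 04 0A 05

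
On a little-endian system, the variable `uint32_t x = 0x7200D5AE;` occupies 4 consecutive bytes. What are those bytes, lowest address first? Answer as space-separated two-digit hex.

AE D5 00 72

Split into bytes (most-significant first): 72 00 D5 AE.
In little-endian order the low byte comes first in memory.
So at ascending addresses the bytes are AE D5 00 72.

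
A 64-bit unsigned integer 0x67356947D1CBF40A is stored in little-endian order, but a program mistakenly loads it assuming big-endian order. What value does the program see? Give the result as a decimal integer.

Stored little-endian, the bytes at ascending addresses are 0A F4 CB D1 47 69 35 67.
Read back as big-endian, the last byte is least significant, giving 0x0AF4CBD147693567.
0x0AF4CBD147693567 = 789479934403360103.

789479934403360103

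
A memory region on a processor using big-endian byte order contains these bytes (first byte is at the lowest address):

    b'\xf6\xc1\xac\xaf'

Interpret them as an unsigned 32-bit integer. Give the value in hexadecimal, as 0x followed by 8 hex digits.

In big-endian order the high byte comes first in memory.
The bytes are already most-significant first: 0xF6C1ACAF.

0xF6C1ACAF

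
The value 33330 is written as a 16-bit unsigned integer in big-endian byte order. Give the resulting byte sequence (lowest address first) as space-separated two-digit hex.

82 32

33330 in hexadecimal, padded to 16 bits, is 0x8232.
Split into bytes (most-significant first): 82 32.
In big-endian order the high byte comes first in memory.
So the memory order matches the most-significant-first order: 82 32.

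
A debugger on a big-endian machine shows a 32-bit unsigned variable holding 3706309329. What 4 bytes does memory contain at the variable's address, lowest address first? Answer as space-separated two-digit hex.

DC E9 CA D1

3706309329 in hexadecimal, padded to 32 bits, is 0xDCE9CAD1.
Split into bytes (most-significant first): DC E9 CA D1.
Big-endian stores the most-significant byte at the lowest address.
So the memory order matches the most-significant-first order: DC E9 CA D1.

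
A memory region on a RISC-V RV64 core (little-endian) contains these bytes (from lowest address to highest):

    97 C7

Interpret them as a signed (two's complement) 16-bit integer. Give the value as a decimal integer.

-14441

Little-endian: lowest address holds the least-significant byte.
Reassemble most-significant byte first: C7 97 → 0xC797.
Top bit is set, so as a signed 16-bit value this is 0xC797 − 2^16 = -14441.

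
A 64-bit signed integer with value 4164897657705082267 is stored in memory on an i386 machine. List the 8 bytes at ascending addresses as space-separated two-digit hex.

4164897657705082267 in hexadecimal, padded to 64 bits, is 0x39CCB05A655E2D9B.
Split into bytes (most-significant first): 39 CC B0 5A 65 5E 2D 9B.
Little-endian: lowest address holds the least-significant byte.
So at ascending addresses the bytes are 9B 2D 5E 65 5A B0 CC 39.

9B 2D 5E 65 5A B0 CC 39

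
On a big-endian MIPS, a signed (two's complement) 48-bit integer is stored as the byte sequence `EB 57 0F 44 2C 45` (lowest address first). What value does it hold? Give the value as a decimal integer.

-22715825902523

Big-endian stores the most-significant byte at the lowest address.
The bytes are already most-significant first: 0xEB570F442C45.
Top bit is set, so as a signed 48-bit value this is 0xEB570F442C45 − 2^48 = -22715825902523.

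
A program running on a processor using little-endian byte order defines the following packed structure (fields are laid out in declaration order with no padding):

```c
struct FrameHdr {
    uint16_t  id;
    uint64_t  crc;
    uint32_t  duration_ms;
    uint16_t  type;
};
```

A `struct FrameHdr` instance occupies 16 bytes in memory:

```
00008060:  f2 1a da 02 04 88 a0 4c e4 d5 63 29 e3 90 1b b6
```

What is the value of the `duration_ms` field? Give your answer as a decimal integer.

`duration_ms` follows `id` (2 B), `crc` (8 B), so it starts at offset 2 + 8 = 10 and occupies 4 bytes.
Bytes at offsets 10..13: 63 29 E3 90.
Little-endian stores the least-significant byte at the lowest address.
Reassemble most-significant byte first: 90 E3 29 63 → 0x90E32963.
0x90E32963 = 2430806371.

2430806371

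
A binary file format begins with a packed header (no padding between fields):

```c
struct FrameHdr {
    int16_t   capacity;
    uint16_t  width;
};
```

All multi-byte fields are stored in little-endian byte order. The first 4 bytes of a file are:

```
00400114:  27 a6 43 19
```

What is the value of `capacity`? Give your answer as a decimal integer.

`capacity` is the first field, at byte offset 0, occupying 2 bytes.
Bytes at offsets 0..1: 27 A6.
In little-endian order the low byte comes first in memory.
Reassemble most-significant byte first: A6 27 → 0xA627.
Top bit is set, so as a signed 16-bit value this is 0xA627 − 2^16 = -23001.

-23001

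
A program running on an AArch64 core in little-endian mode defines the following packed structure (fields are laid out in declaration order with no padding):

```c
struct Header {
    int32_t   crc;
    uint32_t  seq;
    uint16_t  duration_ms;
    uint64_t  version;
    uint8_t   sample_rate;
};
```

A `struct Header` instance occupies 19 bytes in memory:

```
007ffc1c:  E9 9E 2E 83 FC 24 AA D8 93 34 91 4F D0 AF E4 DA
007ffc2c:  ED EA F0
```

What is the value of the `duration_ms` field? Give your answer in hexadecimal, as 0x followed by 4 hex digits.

`duration_ms` follows `crc` (4 B), `seq` (4 B), so it starts at offset 4 + 4 = 8 and occupies 2 bytes.
Bytes at offsets 8..9: 93 34.
Little-endian: lowest address holds the least-significant byte.
Reassemble most-significant byte first: 34 93 → 0x3493.

0x3493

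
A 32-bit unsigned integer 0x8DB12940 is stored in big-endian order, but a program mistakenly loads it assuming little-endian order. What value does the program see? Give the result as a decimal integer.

Stored big-endian, the bytes at ascending addresses are 8D B1 29 40.
Read back as little-endian, the first byte is least significant, giving 0x4029B18D.
0x4029B18D = 1076474253.

1076474253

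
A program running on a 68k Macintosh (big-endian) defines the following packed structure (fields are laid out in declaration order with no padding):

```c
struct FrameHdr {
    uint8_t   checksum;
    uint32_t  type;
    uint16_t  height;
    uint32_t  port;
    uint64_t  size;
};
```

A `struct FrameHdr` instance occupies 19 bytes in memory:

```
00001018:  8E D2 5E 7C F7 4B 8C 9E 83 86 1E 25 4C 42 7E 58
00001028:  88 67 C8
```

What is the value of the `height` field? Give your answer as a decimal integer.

19340

`height` follows `checksum` (1 B), `type` (4 B), so it starts at offset 1 + 4 = 5 and occupies 2 bytes.
Bytes at offsets 5..6: 4B 8C.
In big-endian order the high byte comes first in memory.
The bytes are already most-significant first: 0x4B8C.
0x4B8C = 19340.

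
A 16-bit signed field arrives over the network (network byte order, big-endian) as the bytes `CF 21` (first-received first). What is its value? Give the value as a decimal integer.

-12511

Big-endian: lowest address holds the most-significant byte.
The bytes are already most-significant first: 0xCF21.
Top bit is set, so as a signed 16-bit value this is 0xCF21 − 2^16 = -12511.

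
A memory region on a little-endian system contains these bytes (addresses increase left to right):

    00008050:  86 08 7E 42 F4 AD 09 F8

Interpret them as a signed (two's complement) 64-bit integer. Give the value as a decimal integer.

-573736212913846138

Little-endian stores the least-significant byte at the lowest address.
Reassemble most-significant byte first: F8 09 AD F4 42 7E 08 86 → 0xF809ADF4427E0886.
Top bit is set, so as a signed 64-bit value this is 0xF809ADF4427E0886 − 2^64 = -573736212913846138.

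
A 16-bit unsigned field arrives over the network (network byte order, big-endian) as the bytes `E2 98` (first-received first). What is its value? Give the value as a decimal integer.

58008

Big-endian stores the most-significant byte at the lowest address.
The bytes are already most-significant first: 0xE298.
0xE298 = 58008.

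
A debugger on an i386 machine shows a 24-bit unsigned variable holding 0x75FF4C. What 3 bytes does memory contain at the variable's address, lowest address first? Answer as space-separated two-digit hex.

4C FF 75

Split into bytes (most-significant first): 75 FF 4C.
Little-endian: lowest address holds the least-significant byte.
So at ascending addresses the bytes are 4C FF 75.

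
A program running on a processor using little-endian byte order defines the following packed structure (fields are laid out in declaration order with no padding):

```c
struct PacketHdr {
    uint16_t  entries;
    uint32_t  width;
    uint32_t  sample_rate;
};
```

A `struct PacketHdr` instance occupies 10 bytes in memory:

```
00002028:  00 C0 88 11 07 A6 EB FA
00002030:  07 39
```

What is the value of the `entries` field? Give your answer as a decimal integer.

`entries` is the first field, at byte offset 0, occupying 2 bytes.
Bytes at offsets 0..1: 00 C0.
Little-endian: lowest address holds the least-significant byte.
Reassemble most-significant byte first: C0 00 → 0xC000.
0xC000 = 49152.

49152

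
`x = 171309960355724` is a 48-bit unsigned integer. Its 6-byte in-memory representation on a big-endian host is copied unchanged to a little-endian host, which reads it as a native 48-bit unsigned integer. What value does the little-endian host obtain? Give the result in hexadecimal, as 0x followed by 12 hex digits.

171309960355724 in 48-bit hexadecimal is 0x9BCE35555F8C.
Stored big-endian, the bytes at ascending addresses are 9B CE 35 55 5F 8C.
Read back as little-endian, the first byte is least significant, giving 0x8C5F5535CE9B.

0x8C5F5535CE9B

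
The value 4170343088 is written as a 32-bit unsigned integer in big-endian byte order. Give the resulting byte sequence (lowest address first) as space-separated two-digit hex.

4170343088 in hexadecimal, padded to 32 bits, is 0xF89262B0.
Split into bytes (most-significant first): F8 92 62 B0.
Big-endian: lowest address holds the most-significant byte.
So the memory order matches the most-significant-first order: F8 92 62 B0.

F8 92 62 B0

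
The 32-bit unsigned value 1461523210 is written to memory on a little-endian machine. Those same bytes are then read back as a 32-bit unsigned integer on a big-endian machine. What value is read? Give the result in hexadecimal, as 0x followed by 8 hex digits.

0x0A131D57

1461523210 in 32-bit hexadecimal is 0x571D130A.
Stored little-endian, the bytes at ascending addresses are 0A 13 1D 57.
Read back as big-endian, the last byte is least significant, giving 0x0A131D57.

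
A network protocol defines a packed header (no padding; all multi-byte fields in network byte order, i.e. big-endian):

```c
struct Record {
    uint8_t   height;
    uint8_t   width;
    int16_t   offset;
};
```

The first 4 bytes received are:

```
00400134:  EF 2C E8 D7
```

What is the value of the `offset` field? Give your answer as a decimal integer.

-5929

`offset` follows `height` (1 B), `width` (1 B), so it starts at offset 1 + 1 = 2 and occupies 2 bytes.
Bytes at offsets 2..3: E8 D7.
In big-endian order the high byte comes first in memory.
The bytes are already most-significant first: 0xE8D7.
Top bit is set, so as a signed 16-bit value this is 0xE8D7 − 2^16 = -5929.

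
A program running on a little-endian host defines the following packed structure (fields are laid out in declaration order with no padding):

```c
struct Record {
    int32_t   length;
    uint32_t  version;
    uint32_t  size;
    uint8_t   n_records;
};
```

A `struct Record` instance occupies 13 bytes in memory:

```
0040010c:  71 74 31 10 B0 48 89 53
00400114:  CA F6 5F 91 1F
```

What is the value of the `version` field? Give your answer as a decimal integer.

`version` follows `length` (4 bytes), so it starts at byte offset 4 and occupies 4 bytes.
Bytes at offsets 4..7: B0 48 89 53.
Little-endian stores the least-significant byte at the lowest address.
Reassemble most-significant byte first: 53 89 48 B0 → 0x538948B0.
0x538948B0 = 1401505968.

1401505968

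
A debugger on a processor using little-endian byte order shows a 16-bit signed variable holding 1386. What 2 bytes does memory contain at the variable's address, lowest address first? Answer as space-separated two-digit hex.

6A 05

1386 in hexadecimal, padded to 16 bits, is 0x056A.
Split into bytes (most-significant first): 05 6A.
Little-endian: lowest address holds the least-significant byte.
So at ascending addresses the bytes are 6A 05.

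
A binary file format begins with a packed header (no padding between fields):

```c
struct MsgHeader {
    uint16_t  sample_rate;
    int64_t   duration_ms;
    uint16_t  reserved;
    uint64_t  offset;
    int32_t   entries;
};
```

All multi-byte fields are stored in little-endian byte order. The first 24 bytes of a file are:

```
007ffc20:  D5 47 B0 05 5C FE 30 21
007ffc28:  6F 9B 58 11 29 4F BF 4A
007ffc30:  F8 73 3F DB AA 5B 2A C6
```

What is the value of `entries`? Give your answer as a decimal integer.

-970302550

`entries` follows `sample_rate` (2 B), `duration_ms` (8 B), `reserved` (2 B), `offset` (8 B), so it starts at offset 2 + 8 + 2 + 8 = 20 and occupies 4 bytes.
Bytes at offsets 20..23: AA 5B 2A C6.
Little-endian: lowest address holds the least-significant byte.
Reassemble most-significant byte first: C6 2A 5B AA → 0xC62A5BAA.
Top bit is set, so as a signed 32-bit value this is 0xC62A5BAA − 2^32 = -970302550.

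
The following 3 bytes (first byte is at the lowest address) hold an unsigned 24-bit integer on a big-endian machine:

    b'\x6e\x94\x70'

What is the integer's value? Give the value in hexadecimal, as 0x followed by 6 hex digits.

Big-endian stores the most-significant byte at the lowest address.
The bytes are already most-significant first: 0x6E9470.

0x6E9470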